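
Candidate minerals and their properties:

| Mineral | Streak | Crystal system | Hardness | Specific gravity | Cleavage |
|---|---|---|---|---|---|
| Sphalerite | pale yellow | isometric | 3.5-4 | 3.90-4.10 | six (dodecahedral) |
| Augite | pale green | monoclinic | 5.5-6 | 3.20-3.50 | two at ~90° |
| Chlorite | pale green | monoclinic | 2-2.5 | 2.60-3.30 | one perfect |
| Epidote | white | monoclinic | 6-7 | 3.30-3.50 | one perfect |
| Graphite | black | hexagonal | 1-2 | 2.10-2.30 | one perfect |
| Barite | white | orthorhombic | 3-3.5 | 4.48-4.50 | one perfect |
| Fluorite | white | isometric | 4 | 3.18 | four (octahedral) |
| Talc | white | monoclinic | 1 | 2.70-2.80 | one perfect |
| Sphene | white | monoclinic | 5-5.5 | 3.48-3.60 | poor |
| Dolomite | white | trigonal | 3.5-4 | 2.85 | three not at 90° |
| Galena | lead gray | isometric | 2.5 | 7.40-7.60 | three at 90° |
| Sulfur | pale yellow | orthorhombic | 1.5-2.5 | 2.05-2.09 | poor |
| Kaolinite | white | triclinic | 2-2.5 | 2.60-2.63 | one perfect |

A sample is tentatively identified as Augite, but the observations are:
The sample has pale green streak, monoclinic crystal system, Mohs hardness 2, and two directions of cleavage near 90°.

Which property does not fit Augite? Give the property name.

Pale green streak: Augite has pale green streak — within range.
Monoclinic crystal system: Augite has monoclinic system — within range.
Mohs hardness 2: Augite has hardness 5.5-6 — outside the reference range.
Two directions of cleavage near 90°: Augite has cleavage two at ~90° — within range.
Everything matches except the hardness.

hardness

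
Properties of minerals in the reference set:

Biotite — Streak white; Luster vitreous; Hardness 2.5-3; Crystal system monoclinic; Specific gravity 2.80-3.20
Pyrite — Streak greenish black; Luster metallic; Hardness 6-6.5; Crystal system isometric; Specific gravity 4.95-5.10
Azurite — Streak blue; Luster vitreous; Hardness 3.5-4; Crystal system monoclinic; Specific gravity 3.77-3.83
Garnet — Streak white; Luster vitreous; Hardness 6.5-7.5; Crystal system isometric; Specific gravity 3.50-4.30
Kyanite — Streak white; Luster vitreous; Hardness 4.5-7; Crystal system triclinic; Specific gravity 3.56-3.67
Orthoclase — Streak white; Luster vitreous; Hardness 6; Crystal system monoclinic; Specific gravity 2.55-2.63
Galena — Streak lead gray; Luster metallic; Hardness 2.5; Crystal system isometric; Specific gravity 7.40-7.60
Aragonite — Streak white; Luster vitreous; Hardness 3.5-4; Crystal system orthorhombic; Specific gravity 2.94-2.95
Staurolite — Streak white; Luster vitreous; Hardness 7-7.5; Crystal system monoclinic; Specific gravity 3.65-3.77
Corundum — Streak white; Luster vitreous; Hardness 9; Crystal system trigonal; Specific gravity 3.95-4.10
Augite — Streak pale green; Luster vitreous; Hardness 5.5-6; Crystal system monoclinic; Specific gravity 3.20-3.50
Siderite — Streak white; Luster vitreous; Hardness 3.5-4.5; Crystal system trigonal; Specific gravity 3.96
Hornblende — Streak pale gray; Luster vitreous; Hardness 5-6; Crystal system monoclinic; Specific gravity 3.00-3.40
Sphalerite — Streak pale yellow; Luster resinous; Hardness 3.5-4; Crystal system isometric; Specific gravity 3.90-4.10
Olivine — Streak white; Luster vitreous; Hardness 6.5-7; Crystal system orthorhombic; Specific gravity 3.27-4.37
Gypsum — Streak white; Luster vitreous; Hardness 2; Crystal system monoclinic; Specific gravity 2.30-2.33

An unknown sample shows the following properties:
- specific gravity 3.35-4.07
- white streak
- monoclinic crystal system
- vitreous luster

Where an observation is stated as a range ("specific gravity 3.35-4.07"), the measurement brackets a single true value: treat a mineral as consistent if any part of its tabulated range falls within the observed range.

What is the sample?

Specific gravity 3.35-4.07 eliminates Biotite, Pyrite, Orthoclase, Galena, Aragonite, Gypsum.
White streak rules out Azurite, Augite, Hornblende, Sphalerite.
Monoclinic crystal system — narrows the field to Staurolite.
Vitreous luster — consistent with all remaining minerals.
Only Staurolite satisfies all observations.

Staurolite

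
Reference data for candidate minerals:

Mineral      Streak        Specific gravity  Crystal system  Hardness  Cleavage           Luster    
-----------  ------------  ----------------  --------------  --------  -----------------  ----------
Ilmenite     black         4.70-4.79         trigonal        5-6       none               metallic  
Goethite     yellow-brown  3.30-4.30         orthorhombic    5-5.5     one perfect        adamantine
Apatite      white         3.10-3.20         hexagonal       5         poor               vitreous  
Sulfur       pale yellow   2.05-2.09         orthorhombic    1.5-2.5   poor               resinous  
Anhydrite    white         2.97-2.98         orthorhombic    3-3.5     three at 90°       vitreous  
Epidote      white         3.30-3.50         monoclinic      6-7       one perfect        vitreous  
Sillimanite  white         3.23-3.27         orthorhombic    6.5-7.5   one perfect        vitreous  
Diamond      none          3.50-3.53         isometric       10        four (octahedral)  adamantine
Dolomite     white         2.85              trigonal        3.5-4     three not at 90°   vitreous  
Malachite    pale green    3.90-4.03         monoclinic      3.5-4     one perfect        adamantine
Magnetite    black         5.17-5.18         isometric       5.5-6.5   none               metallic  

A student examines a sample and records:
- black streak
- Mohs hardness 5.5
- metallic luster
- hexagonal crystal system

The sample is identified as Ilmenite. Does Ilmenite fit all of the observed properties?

Inconsistent

Black streak — consistent with Ilmenite (black streak).
Mohs hardness 5.5 — consistent with Ilmenite (hardness 5-6).
Metallic luster — consistent with Ilmenite (metallic luster).
Hexagonal crystal system — Ilmenite has trigonal system; which does not match.
The crystal system observation rules out Ilmenite.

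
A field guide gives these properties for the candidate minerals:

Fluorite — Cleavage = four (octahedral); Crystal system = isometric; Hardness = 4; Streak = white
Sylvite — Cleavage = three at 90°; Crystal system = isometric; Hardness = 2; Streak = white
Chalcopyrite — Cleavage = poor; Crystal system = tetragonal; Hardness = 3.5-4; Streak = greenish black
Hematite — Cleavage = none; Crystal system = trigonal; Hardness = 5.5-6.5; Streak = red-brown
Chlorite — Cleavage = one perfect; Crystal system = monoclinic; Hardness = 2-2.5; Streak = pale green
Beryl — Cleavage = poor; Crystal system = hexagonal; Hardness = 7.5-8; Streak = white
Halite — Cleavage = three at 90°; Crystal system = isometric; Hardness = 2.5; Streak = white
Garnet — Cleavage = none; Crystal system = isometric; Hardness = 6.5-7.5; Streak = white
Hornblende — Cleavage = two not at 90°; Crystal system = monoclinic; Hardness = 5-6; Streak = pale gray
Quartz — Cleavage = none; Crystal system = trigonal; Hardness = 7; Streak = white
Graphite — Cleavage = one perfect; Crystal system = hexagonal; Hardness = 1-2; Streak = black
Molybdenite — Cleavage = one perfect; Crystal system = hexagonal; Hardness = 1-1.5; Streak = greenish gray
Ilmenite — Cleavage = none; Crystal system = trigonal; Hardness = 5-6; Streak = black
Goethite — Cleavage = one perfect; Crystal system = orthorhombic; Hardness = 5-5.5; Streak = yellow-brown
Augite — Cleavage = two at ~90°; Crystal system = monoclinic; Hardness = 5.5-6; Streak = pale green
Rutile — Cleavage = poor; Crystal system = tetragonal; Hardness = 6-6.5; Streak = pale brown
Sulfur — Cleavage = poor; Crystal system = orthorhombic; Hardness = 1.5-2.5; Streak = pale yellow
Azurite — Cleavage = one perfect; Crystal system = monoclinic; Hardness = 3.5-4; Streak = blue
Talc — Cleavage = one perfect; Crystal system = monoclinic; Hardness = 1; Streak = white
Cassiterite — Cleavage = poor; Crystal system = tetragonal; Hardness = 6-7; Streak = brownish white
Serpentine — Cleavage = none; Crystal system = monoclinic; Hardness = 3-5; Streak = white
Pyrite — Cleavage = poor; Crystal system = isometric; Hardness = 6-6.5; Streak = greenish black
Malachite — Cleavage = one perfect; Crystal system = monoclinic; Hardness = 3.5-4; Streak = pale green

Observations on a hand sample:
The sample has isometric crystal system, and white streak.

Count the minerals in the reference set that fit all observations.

4

Isometric crystal system — leaves Fluorite, Sylvite, Halite, Garnet, Pyrite.
White streak eliminates Pyrite.
Remaining candidates: Fluorite, Garnet, Halite, Sylvite.
That is 4 minerals.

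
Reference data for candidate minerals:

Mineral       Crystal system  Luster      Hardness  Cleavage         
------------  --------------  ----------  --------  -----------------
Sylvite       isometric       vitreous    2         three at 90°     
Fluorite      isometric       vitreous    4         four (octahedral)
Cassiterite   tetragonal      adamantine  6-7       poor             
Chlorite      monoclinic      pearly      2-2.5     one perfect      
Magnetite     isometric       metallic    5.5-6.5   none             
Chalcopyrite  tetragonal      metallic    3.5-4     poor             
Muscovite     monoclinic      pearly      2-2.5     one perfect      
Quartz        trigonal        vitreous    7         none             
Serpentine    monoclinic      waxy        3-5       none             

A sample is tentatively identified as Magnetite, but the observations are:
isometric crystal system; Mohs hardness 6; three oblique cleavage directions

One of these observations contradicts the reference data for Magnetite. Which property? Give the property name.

Isometric crystal system: Magnetite has isometric system — within range.
Mohs hardness 6: Magnetite has hardness 5.5-6.5 — within range.
Three oblique cleavage directions: Magnetite has cleavage none — outside the reference range.
Everything matches except the cleavage.

cleavage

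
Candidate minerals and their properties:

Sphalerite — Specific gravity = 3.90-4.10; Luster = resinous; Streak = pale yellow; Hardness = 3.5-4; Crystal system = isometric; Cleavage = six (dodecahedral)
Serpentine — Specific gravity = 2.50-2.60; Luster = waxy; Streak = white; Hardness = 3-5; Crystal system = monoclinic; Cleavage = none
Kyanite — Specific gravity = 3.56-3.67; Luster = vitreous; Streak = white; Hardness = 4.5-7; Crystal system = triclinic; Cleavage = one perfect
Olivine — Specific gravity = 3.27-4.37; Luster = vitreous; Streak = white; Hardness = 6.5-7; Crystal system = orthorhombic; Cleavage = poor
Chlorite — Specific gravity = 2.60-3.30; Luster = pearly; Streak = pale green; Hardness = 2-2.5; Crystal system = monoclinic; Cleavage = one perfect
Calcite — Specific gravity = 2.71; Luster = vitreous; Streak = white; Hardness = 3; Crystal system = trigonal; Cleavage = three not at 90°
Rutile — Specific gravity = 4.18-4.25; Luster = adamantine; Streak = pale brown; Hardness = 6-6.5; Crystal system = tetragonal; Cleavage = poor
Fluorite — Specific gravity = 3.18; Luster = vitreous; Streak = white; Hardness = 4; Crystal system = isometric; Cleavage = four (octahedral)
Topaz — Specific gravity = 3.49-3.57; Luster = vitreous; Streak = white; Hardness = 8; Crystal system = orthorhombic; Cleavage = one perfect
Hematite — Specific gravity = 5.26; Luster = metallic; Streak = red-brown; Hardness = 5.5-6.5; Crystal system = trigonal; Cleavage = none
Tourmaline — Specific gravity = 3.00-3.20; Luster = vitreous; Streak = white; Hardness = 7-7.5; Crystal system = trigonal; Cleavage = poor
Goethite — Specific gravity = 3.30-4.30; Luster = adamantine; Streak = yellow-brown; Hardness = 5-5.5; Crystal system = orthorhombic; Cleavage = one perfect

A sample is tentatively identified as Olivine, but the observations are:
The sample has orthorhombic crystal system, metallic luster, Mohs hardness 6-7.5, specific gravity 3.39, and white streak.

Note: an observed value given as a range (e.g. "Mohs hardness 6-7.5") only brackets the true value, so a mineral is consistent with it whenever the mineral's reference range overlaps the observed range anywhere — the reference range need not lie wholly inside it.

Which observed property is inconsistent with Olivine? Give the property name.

luster

Orthorhombic crystal system: Olivine has orthorhombic system — matches.
Metallic luster: Olivine has vitreous luster — inconsistent.
Mohs hardness 6-7.5: Olivine has hardness 6.5-7 — matches.
Specific gravity 3.39: Olivine has SG 3.27-4.37 — matches.
White streak: Olivine has white streak — matches.
Only the luster is inconsistent.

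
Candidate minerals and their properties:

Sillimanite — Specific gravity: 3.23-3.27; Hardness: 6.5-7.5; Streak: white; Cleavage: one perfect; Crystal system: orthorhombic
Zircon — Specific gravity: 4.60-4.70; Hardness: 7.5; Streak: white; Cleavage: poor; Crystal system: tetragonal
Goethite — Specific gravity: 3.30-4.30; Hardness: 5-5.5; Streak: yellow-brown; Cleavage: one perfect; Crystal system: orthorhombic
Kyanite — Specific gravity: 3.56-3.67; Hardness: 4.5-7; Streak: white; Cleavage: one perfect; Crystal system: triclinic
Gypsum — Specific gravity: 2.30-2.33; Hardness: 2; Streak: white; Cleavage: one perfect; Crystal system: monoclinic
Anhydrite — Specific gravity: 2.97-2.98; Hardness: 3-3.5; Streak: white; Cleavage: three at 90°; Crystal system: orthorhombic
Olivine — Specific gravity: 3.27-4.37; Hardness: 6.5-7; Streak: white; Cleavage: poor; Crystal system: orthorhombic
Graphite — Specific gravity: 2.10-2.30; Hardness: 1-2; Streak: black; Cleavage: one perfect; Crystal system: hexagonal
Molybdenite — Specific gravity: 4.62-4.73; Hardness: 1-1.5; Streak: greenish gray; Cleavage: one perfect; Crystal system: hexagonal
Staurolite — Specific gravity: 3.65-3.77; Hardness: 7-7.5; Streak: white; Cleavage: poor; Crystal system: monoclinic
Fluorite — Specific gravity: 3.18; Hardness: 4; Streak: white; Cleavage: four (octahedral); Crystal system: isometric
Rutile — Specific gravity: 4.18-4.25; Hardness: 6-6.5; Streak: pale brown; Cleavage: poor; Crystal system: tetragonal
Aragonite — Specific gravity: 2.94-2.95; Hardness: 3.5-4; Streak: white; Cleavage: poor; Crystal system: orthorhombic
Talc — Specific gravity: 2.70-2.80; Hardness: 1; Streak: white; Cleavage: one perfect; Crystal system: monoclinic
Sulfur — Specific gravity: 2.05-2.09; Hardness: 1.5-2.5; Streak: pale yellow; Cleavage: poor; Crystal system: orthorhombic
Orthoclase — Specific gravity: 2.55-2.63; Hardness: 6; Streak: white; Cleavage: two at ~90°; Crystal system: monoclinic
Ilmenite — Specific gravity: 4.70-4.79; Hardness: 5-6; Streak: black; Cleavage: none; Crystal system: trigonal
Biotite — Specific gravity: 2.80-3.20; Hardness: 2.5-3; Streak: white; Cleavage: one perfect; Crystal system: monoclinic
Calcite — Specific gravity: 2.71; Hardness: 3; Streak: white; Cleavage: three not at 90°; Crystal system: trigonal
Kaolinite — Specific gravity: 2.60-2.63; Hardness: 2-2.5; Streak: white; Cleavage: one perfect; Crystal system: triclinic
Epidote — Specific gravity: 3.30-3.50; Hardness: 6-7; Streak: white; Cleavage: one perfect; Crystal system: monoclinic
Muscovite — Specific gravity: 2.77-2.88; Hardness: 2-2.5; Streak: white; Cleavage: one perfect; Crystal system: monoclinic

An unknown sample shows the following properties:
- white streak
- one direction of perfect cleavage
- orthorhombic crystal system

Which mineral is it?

Sillimanite

White streak rules out Goethite, Graphite, Molybdenite, Rutile, Sulfur, Ilmenite.
One direction of perfect cleavage — leaves Sillimanite, Kyanite, Gypsum, Talc, Biotite, Kaolinite, Epidote, Muscovite.
Orthorhombic crystal system — only Sillimanite remains.
The only mineral consistent with every observation is Sillimanite.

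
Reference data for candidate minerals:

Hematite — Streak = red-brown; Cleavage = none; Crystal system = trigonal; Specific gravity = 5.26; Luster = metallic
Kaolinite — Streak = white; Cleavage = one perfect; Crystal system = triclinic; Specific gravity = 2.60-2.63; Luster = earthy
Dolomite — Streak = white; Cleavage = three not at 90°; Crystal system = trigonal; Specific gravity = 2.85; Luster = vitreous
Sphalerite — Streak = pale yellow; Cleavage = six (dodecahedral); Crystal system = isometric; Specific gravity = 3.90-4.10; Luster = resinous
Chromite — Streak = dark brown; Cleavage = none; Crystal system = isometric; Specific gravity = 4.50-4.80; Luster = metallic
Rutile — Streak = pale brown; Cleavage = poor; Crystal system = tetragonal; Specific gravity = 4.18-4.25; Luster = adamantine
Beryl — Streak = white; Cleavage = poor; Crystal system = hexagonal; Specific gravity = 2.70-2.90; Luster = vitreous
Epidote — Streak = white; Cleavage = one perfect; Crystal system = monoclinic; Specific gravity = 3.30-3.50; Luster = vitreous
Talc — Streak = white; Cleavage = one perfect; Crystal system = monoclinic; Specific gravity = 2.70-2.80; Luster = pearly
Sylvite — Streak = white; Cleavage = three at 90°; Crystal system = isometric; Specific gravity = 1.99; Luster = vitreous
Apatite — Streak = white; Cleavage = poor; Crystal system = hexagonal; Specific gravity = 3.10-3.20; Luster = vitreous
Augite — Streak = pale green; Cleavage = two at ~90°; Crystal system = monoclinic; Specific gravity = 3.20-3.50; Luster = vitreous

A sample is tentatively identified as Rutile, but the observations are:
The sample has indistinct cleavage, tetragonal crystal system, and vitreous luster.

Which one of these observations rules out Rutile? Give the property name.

luster

Indistinct cleavage: Rutile has cleavage poor — agrees.
Tetragonal crystal system: Rutile has tetragonal system — agrees.
Vitreous luster: Rutile has adamantine luster — inconsistent.
Only the luster is inconsistent.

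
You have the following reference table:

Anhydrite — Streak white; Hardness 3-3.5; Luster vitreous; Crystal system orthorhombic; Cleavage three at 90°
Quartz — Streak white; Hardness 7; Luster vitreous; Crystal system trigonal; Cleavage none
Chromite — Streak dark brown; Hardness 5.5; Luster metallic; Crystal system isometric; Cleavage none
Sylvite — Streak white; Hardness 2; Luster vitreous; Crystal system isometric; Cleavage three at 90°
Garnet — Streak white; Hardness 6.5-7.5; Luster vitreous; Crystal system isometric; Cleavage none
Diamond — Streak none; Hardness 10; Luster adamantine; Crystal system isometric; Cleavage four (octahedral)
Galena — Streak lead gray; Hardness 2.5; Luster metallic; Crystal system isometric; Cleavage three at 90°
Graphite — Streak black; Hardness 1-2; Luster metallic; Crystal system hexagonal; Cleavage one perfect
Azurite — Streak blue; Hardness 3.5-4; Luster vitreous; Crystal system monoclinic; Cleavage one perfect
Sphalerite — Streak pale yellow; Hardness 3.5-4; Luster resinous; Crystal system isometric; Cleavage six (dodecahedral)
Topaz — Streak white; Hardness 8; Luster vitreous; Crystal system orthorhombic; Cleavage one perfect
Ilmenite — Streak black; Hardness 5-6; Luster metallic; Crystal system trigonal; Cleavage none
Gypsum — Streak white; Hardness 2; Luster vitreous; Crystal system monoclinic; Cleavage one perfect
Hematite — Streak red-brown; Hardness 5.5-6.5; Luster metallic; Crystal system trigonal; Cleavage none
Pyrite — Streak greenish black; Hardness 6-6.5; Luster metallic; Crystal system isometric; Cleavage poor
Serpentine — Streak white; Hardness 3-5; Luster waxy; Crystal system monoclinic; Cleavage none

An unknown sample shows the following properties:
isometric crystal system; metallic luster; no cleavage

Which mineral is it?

Chromite

Isometric crystal system: narrows the field to Chromite, Sylvite, Garnet, Diamond, Galena, Sphalerite, Pyrite.
Metallic luster: narrows the field to Chromite, Galena, Pyrite.
No cleavage: Chromite remains.
The only mineral consistent with every observation is Chromite.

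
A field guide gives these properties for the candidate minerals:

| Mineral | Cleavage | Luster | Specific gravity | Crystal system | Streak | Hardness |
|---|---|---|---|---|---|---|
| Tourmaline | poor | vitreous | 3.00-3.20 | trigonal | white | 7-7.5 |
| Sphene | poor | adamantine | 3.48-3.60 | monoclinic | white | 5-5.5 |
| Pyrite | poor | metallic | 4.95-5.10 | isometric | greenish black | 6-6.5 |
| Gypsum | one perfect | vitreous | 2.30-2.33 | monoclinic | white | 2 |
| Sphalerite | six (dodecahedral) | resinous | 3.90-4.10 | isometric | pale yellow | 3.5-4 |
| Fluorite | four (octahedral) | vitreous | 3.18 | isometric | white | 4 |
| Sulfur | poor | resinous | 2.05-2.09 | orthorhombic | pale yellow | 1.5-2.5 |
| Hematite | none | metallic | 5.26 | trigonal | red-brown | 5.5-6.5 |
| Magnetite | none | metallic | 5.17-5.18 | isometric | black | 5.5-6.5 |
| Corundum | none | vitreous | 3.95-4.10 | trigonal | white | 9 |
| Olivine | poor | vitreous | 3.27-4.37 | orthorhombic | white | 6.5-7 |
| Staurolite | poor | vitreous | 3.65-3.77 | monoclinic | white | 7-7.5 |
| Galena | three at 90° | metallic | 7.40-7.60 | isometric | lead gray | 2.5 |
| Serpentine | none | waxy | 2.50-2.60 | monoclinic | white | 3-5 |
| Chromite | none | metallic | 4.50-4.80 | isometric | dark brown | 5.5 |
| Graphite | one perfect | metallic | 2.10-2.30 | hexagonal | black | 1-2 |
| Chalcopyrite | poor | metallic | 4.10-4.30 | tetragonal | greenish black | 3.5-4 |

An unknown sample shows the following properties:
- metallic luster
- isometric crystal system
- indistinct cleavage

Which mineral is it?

Pyrite

Metallic luster: leaves Pyrite, Hematite, Magnetite, Galena, Chromite, Graphite, Chalcopyrite.
Isometric crystal system is inconsistent with Hematite, Graphite, Chalcopyrite.
Indistinct cleavage: Pyrite remains.
Pyrite is the sole remaining match.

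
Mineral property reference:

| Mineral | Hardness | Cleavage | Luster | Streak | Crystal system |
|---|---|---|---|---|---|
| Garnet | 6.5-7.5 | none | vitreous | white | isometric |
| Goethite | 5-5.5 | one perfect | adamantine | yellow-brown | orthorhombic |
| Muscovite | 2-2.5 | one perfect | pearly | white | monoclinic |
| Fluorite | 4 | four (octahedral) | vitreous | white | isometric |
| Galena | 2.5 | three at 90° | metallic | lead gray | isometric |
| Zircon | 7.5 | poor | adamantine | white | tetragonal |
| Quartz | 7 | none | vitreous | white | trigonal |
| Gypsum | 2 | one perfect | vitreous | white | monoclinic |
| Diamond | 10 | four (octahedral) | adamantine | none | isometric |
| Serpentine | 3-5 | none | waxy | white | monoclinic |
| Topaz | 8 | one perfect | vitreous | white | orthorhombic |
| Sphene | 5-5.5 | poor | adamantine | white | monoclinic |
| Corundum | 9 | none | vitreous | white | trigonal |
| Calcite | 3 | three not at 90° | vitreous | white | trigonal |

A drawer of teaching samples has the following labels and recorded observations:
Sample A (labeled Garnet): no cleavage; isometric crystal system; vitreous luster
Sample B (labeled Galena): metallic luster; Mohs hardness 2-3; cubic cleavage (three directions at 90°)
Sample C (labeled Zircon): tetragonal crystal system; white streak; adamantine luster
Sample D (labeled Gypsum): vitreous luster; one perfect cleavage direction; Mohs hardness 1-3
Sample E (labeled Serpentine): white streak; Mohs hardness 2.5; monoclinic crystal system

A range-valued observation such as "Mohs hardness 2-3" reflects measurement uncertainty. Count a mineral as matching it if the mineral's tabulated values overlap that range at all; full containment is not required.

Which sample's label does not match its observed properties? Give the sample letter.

Sample A: nothing contradicts Garnet.
Sample B: nothing contradicts Galena.
Sample C: nothing contradicts Zircon.
Sample D: nothing contradicts Gypsum.
Sample E: Serpentine has hardness 3-5, but the record shows Mohs hardness 2.5 — this label is wrong.
Only sample E is inconsistent with its label.

E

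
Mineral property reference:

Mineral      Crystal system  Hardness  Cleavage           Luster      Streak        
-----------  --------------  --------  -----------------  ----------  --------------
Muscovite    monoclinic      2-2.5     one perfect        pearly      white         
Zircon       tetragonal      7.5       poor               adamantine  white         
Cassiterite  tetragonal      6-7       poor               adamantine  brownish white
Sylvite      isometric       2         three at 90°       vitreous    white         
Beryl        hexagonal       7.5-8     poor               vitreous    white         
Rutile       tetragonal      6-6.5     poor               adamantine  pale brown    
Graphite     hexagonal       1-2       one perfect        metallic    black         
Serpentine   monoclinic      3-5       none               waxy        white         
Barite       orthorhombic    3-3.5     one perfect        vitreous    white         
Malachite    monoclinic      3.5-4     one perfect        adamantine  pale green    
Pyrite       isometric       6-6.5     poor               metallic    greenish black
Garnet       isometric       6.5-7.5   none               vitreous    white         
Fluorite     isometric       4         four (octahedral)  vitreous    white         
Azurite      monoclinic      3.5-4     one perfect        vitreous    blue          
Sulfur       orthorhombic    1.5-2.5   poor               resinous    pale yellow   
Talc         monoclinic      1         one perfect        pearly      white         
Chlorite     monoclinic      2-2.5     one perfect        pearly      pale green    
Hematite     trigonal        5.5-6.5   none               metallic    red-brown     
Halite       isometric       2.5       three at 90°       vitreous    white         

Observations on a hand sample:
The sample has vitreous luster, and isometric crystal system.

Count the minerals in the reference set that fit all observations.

Vitreous luster: only Sylvite, Beryl, Barite, Garnet, Fluorite, Azurite, Halite remain.
Isometric crystal system is inconsistent with Beryl, Barite, Azurite.
Remaining candidates: Fluorite, Garnet, Halite, Sylvite.
That is 4 minerals.

4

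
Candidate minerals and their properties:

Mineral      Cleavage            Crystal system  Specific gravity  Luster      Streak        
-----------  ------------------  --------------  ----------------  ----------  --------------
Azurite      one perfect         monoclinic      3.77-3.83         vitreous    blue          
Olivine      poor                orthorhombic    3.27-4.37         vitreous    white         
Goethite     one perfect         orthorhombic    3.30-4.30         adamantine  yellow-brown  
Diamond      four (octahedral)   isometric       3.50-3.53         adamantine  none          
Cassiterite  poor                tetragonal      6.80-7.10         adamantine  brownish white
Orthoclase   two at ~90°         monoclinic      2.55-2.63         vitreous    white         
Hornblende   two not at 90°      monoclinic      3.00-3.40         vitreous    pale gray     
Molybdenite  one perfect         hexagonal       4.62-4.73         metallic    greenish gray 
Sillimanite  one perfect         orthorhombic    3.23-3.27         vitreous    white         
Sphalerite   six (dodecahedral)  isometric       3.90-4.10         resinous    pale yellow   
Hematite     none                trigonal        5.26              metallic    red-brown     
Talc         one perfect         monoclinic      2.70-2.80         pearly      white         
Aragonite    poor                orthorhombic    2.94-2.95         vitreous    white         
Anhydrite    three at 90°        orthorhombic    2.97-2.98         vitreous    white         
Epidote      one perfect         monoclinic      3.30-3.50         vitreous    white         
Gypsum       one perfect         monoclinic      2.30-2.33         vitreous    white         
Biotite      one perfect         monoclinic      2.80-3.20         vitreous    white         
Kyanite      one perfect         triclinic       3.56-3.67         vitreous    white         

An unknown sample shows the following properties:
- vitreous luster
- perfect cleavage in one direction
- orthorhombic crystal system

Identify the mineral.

Sillimanite

Vitreous luster: leaves Azurite, Olivine, Orthoclase, Hornblende, Sillimanite, Aragonite, Anhydrite, Epidote, Gypsum, Biotite, Kyanite.
Perfect cleavage in one direction excludes Olivine, Orthoclase, Hornblende, Aragonite, Anhydrite.
Orthorhombic crystal system: leaves Sillimanite.
Sillimanite is the sole remaining match.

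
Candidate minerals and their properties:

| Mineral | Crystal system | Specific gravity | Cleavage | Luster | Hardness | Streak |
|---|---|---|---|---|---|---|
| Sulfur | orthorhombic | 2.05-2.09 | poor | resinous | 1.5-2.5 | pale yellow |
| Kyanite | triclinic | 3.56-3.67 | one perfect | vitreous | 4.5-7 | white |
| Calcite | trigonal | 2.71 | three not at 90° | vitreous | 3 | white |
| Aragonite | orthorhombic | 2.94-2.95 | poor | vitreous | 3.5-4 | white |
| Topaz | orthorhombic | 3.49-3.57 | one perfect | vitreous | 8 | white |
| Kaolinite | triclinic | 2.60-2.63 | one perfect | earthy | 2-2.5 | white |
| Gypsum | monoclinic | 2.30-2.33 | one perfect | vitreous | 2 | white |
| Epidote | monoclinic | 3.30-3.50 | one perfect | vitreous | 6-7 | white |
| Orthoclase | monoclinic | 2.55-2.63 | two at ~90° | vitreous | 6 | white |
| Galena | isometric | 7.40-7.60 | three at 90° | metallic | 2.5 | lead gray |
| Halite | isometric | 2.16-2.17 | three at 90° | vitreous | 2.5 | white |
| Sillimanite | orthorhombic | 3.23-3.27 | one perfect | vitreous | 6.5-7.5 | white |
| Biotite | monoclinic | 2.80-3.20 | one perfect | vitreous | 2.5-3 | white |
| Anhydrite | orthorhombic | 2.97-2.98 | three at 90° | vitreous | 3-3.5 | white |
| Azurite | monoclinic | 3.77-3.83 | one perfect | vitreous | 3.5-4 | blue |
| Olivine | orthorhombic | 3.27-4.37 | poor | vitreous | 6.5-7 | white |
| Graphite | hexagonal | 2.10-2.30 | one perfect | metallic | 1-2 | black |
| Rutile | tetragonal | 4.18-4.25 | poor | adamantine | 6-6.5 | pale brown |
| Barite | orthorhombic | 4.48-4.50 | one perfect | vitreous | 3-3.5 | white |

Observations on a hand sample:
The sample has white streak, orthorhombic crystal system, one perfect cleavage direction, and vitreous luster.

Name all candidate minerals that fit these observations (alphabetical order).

White streak excludes Sulfur, Galena, Azurite, Graphite, Rutile.
Orthorhombic crystal system — narrows the field to Aragonite, Topaz, Sillimanite, Anhydrite, Olivine, Barite.
One perfect cleavage direction eliminates Aragonite, Anhydrite, Olivine.
Vitreous luster — every remaining candidate is consistent.
Remaining candidates: Barite, Sillimanite, Topaz.

Barite, Sillimanite, Topaz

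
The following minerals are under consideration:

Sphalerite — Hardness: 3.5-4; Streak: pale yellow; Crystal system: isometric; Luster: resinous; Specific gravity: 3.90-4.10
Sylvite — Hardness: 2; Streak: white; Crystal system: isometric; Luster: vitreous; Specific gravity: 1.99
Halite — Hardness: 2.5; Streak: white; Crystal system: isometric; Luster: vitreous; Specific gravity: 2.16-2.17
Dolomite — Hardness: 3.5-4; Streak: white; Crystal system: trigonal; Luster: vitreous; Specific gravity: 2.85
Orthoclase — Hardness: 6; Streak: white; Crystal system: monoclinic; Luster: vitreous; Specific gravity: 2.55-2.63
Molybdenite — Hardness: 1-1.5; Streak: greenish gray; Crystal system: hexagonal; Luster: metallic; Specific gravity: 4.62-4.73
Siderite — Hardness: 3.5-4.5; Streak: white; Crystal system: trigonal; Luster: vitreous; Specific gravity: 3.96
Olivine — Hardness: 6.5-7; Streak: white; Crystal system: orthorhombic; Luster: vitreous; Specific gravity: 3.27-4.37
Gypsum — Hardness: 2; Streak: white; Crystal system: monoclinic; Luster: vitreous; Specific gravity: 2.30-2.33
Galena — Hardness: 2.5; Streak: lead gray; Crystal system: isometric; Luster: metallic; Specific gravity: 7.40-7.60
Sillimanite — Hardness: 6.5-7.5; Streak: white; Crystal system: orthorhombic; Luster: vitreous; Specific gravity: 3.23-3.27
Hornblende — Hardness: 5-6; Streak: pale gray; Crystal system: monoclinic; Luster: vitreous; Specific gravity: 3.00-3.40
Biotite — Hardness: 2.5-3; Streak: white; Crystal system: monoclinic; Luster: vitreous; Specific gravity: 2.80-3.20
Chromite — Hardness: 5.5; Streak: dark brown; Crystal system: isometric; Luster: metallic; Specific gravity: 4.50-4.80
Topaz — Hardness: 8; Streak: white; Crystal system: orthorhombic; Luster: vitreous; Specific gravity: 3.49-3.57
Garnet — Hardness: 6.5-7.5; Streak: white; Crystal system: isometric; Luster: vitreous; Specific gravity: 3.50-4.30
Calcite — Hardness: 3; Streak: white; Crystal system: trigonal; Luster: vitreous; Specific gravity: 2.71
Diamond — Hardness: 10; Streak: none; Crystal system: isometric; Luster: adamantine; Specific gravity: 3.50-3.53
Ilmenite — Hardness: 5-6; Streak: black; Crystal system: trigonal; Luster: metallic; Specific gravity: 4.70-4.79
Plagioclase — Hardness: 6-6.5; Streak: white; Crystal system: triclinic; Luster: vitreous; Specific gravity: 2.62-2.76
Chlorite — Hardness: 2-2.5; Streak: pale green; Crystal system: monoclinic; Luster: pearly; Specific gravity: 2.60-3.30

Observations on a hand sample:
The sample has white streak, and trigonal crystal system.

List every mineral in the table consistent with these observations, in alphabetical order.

Calcite, Dolomite, Siderite

White streak — only Sylvite, Halite, Dolomite, Orthoclase, Siderite, Olivine, Gypsum, Sillimanite, Biotite, Topaz, Garnet, Calcite, Plagioclase remain.
Trigonal crystal system — leaves Dolomite, Siderite, Calcite.
Consistent with every observation: Calcite, Dolomite, Siderite.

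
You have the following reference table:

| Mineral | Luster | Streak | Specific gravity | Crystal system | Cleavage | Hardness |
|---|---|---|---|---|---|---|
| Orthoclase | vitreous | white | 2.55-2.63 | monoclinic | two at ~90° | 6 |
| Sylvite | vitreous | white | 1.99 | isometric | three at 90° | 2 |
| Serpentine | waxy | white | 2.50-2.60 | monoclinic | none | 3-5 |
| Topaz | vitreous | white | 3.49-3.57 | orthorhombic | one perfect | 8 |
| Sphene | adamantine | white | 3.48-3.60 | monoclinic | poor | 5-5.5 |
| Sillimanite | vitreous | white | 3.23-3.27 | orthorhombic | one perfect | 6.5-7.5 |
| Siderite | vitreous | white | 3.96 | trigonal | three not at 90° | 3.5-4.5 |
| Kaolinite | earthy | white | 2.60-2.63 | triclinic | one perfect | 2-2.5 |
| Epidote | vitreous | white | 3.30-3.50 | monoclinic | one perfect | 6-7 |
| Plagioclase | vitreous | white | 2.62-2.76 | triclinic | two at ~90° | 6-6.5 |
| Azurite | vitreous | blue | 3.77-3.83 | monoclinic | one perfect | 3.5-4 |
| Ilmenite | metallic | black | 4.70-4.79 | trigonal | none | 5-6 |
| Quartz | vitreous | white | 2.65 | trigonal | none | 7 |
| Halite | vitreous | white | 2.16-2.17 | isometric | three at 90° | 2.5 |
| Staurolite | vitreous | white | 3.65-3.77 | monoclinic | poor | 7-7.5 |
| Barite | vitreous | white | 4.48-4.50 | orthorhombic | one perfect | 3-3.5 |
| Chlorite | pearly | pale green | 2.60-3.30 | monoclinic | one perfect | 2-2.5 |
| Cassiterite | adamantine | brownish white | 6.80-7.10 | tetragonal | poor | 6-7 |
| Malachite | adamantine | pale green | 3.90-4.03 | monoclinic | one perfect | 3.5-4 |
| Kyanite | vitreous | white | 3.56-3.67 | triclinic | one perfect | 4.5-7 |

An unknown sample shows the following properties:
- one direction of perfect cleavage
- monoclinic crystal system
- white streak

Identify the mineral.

One direction of perfect cleavage: narrows the field to Topaz, Sillimanite, Kaolinite, Epidote, Azurite, Barite, Chlorite, Malachite, Kyanite.
Monoclinic crystal system: narrows the field to Epidote, Azurite, Chlorite, Malachite.
White streak: leaves Epidote.
Only Epidote satisfies all observations.

Epidote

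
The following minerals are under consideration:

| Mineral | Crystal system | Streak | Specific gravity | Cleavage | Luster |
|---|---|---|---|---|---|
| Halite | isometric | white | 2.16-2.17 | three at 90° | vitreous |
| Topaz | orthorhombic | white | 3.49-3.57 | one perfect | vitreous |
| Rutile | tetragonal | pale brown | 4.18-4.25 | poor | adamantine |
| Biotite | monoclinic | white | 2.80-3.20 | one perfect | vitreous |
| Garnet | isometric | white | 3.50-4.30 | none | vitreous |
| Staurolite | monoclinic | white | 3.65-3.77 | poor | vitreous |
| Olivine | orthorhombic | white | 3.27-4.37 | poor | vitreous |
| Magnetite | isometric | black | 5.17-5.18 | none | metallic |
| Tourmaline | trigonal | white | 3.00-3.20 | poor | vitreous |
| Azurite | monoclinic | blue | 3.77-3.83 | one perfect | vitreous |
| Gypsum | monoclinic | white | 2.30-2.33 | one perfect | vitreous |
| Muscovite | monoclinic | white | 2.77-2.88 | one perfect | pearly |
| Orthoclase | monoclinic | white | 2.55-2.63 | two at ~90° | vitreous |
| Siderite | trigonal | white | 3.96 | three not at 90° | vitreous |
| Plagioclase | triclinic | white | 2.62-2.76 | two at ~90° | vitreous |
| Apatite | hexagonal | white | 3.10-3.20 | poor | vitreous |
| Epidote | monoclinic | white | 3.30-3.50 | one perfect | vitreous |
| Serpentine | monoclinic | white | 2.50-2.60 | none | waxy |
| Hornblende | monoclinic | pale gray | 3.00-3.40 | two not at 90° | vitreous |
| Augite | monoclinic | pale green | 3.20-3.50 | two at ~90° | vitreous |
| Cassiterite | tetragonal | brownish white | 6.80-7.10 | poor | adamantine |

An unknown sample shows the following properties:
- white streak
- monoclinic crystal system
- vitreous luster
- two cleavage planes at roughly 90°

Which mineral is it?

White streak excludes Rutile, Magnetite, Azurite, Hornblende, Augite, Cassiterite.
Monoclinic crystal system: leaves Biotite, Staurolite, Gypsum, Muscovite, Orthoclase, Epidote, Serpentine.
Vitreous luster excludes Muscovite, Serpentine.
Two cleavage planes at roughly 90°: Orthoclase remains.
The only mineral consistent with every observation is Orthoclase.

Orthoclase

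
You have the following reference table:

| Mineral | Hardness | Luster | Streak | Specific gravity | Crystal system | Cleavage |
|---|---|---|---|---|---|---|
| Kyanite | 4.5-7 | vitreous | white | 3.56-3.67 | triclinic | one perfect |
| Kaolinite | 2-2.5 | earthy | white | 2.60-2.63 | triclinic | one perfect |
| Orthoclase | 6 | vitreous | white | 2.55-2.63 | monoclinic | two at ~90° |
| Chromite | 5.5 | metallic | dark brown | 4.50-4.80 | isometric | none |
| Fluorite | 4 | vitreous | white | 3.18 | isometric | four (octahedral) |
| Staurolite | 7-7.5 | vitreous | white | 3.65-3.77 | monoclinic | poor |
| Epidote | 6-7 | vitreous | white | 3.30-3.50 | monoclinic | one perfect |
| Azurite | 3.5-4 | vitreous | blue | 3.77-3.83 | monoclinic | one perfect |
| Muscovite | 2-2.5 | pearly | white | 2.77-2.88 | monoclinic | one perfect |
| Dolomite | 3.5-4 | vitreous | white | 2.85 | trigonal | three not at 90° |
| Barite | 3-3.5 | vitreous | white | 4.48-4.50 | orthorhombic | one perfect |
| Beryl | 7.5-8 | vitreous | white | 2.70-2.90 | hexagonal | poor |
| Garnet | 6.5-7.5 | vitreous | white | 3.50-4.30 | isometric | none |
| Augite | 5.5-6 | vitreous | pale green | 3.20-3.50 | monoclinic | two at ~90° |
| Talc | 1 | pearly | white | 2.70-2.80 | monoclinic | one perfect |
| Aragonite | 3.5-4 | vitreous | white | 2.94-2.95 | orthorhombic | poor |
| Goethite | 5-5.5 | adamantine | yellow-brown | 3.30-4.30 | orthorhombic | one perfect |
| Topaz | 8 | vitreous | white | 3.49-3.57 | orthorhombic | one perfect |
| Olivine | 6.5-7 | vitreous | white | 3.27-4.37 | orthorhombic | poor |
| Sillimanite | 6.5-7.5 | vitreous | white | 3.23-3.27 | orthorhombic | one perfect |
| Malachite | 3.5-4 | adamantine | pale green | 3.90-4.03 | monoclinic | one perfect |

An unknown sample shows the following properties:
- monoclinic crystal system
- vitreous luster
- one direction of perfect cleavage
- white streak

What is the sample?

Monoclinic crystal system: narrows the field to Orthoclase, Staurolite, Epidote, Azurite, Muscovite, Augite, Talc, Malachite.
Vitreous luster is inconsistent with Muscovite, Talc, Malachite.
One direction of perfect cleavage: Epidote, Azurite remain.
White streak eliminates Azurite.
The only mineral consistent with every observation is Epidote.

Epidote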